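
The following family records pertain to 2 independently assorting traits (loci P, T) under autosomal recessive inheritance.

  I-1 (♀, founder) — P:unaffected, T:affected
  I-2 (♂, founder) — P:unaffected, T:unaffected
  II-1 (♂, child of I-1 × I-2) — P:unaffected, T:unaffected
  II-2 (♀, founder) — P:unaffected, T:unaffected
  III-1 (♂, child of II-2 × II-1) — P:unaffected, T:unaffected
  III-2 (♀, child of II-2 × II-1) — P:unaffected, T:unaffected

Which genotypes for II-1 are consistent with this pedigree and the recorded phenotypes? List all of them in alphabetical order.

II-1 ∈ {PP Tt, Pp Tt}

P/I-1 un ·: PP|Pp
P/I-2 un ·: PP|Pp
P/II-1 un I-1×I-2: PP|Pp
P/II-2 un ·: PP|Pp
P/III-1 un II-2×II-1: PP|Pp
P/III-2 un II-2×II-1: PP|Pp
⇒ P over [I-1,I-2,II-1,II-2,III-1,III-2]: 44 consistent
T/I-1 aff ·: tt
T/I-2 un ·: TT|Tt
T/II-1 un I-1×I-2: Tt
T/II-2 un ·: TT|Tt
T/III-1 un II-2×II-1: TT|Tt
T/III-2 un II-2×II-1: TT|Tt
⇒ T over [I-1,I-2,II-1,II-2,III-1,III-2]: 16 consistent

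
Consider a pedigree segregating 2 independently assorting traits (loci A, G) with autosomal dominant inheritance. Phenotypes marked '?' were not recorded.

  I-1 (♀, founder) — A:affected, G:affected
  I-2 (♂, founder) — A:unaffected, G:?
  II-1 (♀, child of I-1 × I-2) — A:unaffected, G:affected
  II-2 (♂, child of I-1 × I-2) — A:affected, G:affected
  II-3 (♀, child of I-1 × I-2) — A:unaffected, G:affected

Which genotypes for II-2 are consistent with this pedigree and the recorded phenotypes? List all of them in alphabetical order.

II-2 ∈ {Aa GG, Aa Gg}

A/I-1 aff ·: Aa
A/I-2 un ·: aa
A/II-1 un I-1×I-2: aa
A/II-2 aff I-1×I-2: Aa
A/II-3 un I-1×I-2: aa
⇒ A over [I-1,I-2,II-1,II-2,II-3]: 1 consistent
G/I-1 aff ·: Gg|GG
G/I-2 ? ·: gg|Gg|GG
G/II-1 aff I-1×I-2: Gg|GG
G/II-2 aff I-1×I-2: Gg|GG
G/II-3 aff I-1×I-2: Gg|GG
⇒ G over [I-1,I-2,II-1,II-2,II-3]: 27 consistent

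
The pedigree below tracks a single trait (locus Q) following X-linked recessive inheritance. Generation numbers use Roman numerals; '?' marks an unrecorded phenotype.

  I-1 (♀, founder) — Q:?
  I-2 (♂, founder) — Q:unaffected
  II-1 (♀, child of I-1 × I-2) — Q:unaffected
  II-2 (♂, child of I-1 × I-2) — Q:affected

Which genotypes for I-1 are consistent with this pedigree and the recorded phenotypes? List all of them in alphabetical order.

Q/I-1 ? ·: X^QX^q|X^qX^q
Q/I-2 un ·: X^QY
Q/II-1 un I-1×I-2: X^QX^Q|X^QX^q
Q/II-2 aff I-1×I-2: X^qY
⇒ Q over [I-1,I-2,II-1,II-2]: 3 consistent

I-1 ∈ {X^QX^q, X^qX^q}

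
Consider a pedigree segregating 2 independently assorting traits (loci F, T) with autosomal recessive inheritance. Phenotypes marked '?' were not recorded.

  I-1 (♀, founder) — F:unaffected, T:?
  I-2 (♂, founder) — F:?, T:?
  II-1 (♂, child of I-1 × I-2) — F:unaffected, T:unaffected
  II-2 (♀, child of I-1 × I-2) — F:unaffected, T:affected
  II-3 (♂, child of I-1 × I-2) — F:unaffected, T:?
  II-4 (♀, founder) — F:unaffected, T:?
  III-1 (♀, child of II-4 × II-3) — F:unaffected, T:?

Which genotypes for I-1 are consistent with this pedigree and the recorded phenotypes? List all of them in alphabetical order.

F/I-1 un ·: FF|Ff
F/I-2 ? ·: FF|Ff|ff
F/II-1 un I-1×I-2: FF|Ff
F/II-2 un I-1×I-2: FF|Ff
F/II-3 un I-1×I-2: FF|Ff
F/II-4 un ·: FF|Ff
F/III-1 un II-4×II-3: FF|Ff
⇒ F over [I-1,I-2,II-1,II-2,II-3,II-4,III-1]: 95 consistent
T/I-1 ? ·: Tt|tt
T/I-2 ? ·: Tt|tt
T/II-1 un I-1×I-2: TT|Tt
T/II-2 aff I-1×I-2: tt
T/II-3 ? I-1×I-2: TT|Tt|tt
T/II-4 ? ·: TT|Tt|tt
T/III-1 ? II-4×II-3: TT|Tt|tt
⇒ T over [I-1,I-2,II-1,II-2,II-3,II-4,III-1]: 52 consistent

I-1 ∈ {FF Tt, FF tt, Ff Tt, Ff tt}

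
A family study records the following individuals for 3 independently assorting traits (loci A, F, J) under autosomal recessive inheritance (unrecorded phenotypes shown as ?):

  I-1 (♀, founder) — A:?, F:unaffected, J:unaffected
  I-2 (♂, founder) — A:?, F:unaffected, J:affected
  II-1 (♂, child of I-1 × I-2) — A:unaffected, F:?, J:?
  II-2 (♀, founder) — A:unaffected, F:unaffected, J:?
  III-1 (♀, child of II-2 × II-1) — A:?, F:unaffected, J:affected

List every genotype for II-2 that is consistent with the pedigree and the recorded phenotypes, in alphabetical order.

II-2 ∈ {AA FF Jj, AA FF jj, AA Ff Jj, AA Ff jj, Aa FF Jj, Aa FF jj, Aa Ff Jj, Aa Ff jj}

A/I-1 ? ·: AA|Aa|aa
A/I-2 ? ·: AA|Aa|aa
A/II-1 un I-1×I-2: AA|Aa
A/II-2 un ·: AA|Aa
A/III-1 ? II-2×II-1: AA|Aa|aa
⇒ A over [I-1,I-2,II-1,II-2,III-1]: 47 consistent
F/I-1 un ·: FF|Ff
F/I-2 un ·: FF|Ff
F/II-1 ? I-1×I-2: FF|Ff|ff
F/II-2 un ·: FF|Ff
F/III-1 un II-2×II-1: FF|Ff
⇒ F over [I-1,I-2,II-1,II-2,III-1]: 26 consistent
J/I-1 un ·: JJ|Jj
J/I-2 aff ·: jj
J/II-1 ? I-1×I-2: Jj|jj
J/II-2 ? ·: Jj|jj
J/III-1 aff II-2×II-1: jj
⇒ J over [I-1,I-2,II-1,II-2,III-1]: 6 consistent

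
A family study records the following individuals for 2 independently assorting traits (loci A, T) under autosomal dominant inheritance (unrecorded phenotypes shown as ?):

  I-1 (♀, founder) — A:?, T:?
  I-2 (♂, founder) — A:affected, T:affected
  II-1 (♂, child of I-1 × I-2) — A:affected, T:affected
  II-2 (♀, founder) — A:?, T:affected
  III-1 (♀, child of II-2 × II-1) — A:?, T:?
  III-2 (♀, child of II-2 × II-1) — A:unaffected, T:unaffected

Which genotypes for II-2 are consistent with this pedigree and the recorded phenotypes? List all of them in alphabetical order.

A/I-1 ? ·: aa|Aa|AA
A/I-2 aff ·: Aa|AA
A/II-1 aff I-1×I-2: Aa
A/II-2 ? ·: aa|Aa
A/III-1 ? II-2×II-1: aa|Aa|AA
A/III-2 un II-2×II-1: aa
⇒ A over [I-1,I-2,II-1,II-2,III-1,III-2]: 25 consistent
T/I-1 ? ·: tt|Tt|TT
T/I-2 aff ·: Tt|TT
T/II-1 aff I-1×I-2: Tt
T/II-2 aff ·: Tt
T/III-1 ? II-2×II-1: tt|Tt|TT
T/III-2 un II-2×II-1: tt
⇒ T over [I-1,I-2,II-1,II-2,III-1,III-2]: 15 consistent

II-2 ∈ {Aa Tt, aa Tt}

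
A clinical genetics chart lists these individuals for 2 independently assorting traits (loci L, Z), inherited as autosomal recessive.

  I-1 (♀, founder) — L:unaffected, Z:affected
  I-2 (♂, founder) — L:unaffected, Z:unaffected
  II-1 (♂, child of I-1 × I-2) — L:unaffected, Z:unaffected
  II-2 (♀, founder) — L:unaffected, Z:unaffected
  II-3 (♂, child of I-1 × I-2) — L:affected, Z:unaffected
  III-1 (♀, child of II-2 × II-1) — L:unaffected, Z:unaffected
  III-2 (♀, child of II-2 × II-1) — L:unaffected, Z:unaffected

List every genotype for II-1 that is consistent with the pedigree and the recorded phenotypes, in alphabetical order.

II-1 ∈ {LL Zz, Ll Zz}

L/I-1 un ·: Ll
L/I-2 un ·: Ll
L/II-1 un I-1×I-2: LL|Ll
L/II-2 un ·: LL|Ll
L/II-3 aff I-1×I-2: ll
L/III-1 un II-2×II-1: LL|Ll
L/III-2 un II-2×II-1: LL|Ll
⇒ L over [I-1,I-2,II-1,II-2,II-3,III-1,III-2]: 13 consistent
Z/I-1 aff ·: zz
Z/I-2 un ·: ZZ|Zz
Z/II-1 un I-1×I-2: Zz
Z/II-2 un ·: ZZ|Zz
Z/II-3 un I-1×I-2: Zz
Z/III-1 un II-2×II-1: ZZ|Zz
Z/III-2 un II-2×II-1: ZZ|Zz
⇒ Z over [I-1,I-2,II-1,II-2,II-3,III-1,III-2]: 16 consistent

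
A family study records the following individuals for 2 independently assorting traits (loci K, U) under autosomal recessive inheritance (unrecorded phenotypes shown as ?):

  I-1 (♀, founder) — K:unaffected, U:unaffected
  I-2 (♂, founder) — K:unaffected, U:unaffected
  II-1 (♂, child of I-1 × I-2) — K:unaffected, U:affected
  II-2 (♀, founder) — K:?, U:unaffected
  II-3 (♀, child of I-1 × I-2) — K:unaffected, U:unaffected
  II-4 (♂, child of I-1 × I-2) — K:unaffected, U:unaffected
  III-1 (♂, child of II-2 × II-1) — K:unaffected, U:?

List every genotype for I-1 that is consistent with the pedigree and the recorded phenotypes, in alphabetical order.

I-1 ∈ {KK Uu, Kk Uu}

K/I-1 un ·: KK|Kk
K/I-2 un ·: KK|Kk
K/II-1 un I-1×I-2: KK|Kk
K/II-2 ? ·: KK|Kk|kk
K/II-3 un I-1×I-2: KK|Kk
K/II-4 un I-1×I-2: KK|Kk
K/III-1 un II-2×II-1: KK|Kk
⇒ K over [I-1,I-2,II-1,II-2,II-3,II-4,III-1]: 112 consistent
U/I-1 un ·: Uu
U/I-2 un ·: Uu
U/II-1 aff I-1×I-2: uu
U/II-2 un ·: UU|Uu
U/II-3 un I-1×I-2: UU|Uu
U/II-4 un I-1×I-2: UU|Uu
U/III-1 ? II-2×II-1: Uu|uu
⇒ U over [I-1,I-2,II-1,II-2,II-3,II-4,III-1]: 12 consistent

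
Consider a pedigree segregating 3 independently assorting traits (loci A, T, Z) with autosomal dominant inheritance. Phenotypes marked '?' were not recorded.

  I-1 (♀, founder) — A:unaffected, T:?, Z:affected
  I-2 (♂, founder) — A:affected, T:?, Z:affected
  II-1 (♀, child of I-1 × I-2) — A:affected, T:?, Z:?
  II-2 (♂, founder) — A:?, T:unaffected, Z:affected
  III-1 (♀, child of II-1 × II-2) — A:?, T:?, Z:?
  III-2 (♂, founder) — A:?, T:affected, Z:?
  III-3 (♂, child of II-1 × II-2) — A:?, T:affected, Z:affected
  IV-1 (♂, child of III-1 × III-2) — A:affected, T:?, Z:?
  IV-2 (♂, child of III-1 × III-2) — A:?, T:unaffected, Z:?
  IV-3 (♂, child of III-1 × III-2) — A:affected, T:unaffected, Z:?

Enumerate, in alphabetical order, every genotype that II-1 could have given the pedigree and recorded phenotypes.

II-1 ∈ {Aa TT ZZ, Aa TT Zz, Aa TT zz, Aa Tt ZZ, Aa Tt Zz, Aa Tt zz}

A/I-1 un ·: aa
A/I-2 aff ·: Aa|AA
A/II-1 aff I-1×I-2: Aa
A/II-2 ? ·: aa|Aa|AA
A/III-1 ? II-1×II-2: aa|Aa|AA
A/III-2 ? ·: aa|Aa|AA
A/III-3 ? II-1×II-2: aa|Aa|AA
A/IV-1 aff III-1×III-2: Aa|AA
A/IV-2 ? III-1×III-2: aa|Aa|AA
A/IV-3 aff III-1×III-2: Aa|AA
⇒ A over [I-1,I-2,II-1,II-2,III-1,III-2,III-3,IV-1,IV-2,IV-3]: 438 consistent
T/I-1 ? ·: tt|Tt|TT
T/I-2 ? ·: tt|Tt|TT
T/II-1 ? I-1×I-2: Tt|TT
T/II-2 un ·: tt
T/III-1 ? II-1×II-2: tt|Tt
T/III-2 aff ·: Tt
T/III-3 aff II-1×II-2: Tt
T/IV-1 ? III-1×III-2: tt|Tt|TT
T/IV-2 un III-1×III-2: tt
T/IV-3 un III-1×III-2: tt
⇒ T over [I-1,I-2,II-1,II-2,III-1,III-2,III-3,IV-1,IV-2,IV-3]: 47 consistent
Z/I-1 aff ·: Zz|ZZ
Z/I-2 aff ·: Zz|ZZ
Z/II-1 ? I-1×I-2: zz|Zz|ZZ
Z/II-2 aff ·: Zz|ZZ
Z/III-1 ? II-1×II-2: zz|Zz|ZZ
Z/III-2 ? ·: zz|Zz|ZZ
Z/III-3 aff II-1×II-2: Zz|ZZ
Z/IV-1 ? III-1×III-2: zz|Zz|ZZ
Z/IV-2 ? III-1×III-2: zz|Zz|ZZ
Z/IV-3 ? III-1×III-2: zz|Zz|ZZ
⇒ Z over [I-1,I-2,II-1,II-2,III-1,III-2,III-3,IV-1,IV-2,IV-3]: 1256 consistent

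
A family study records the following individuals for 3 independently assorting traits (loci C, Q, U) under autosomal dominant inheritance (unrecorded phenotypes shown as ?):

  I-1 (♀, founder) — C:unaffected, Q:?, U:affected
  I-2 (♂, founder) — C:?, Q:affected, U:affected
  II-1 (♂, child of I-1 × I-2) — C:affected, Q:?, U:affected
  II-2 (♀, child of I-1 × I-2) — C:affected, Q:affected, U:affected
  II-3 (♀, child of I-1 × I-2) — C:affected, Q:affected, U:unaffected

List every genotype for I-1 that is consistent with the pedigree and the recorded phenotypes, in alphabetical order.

I-1 ∈ {cc QQ Uu, cc Qq Uu, cc qq Uu}

C/I-1 un ·: cc
C/I-2 ? ·: Cc|CC
C/II-1 aff I-1×I-2: Cc
C/II-2 aff I-1×I-2: Cc
C/II-3 aff I-1×I-2: Cc
⇒ C over [I-1,I-2,II-1,II-2,II-3]: 2 consistent
Q/I-1 ? ·: qq|Qq|QQ
Q/I-2 aff ·: Qq|QQ
Q/II-1 ? I-1×I-2: qq|Qq|QQ
Q/II-2 aff I-1×I-2: Qq|QQ
Q/II-3 aff I-1×I-2: Qq|QQ
⇒ Q over [I-1,I-2,II-1,II-2,II-3]: 32 consistent
U/I-1 aff ·: Uu
U/I-2 aff ·: Uu
U/II-1 aff I-1×I-2: Uu|UU
U/II-2 aff I-1×I-2: Uu|UU
U/II-3 un I-1×I-2: uu
⇒ U over [I-1,I-2,II-1,II-2,II-3]: 4 consistent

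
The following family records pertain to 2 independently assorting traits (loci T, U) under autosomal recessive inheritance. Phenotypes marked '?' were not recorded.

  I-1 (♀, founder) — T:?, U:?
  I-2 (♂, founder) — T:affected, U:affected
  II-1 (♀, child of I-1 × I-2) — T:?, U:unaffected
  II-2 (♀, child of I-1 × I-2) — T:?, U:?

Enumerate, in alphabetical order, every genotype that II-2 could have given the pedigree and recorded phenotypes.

II-2 ∈ {Tt Uu, Tt uu, tt Uu, tt uu}

T/I-1 ? ·: TT|Tt|tt
T/I-2 aff ·: tt
T/II-1 ? I-1×I-2: Tt|tt
T/II-2 ? I-1×I-2: Tt|tt
⇒ T over [I-1,I-2,II-1,II-2]: 6 consistent
U/I-1 ? ·: UU|Uu
U/I-2 aff ·: uu
U/II-1 un I-1×I-2: Uu
U/II-2 ? I-1×I-2: Uu|uu
⇒ U over [I-1,I-2,II-1,II-2]: 3 consistent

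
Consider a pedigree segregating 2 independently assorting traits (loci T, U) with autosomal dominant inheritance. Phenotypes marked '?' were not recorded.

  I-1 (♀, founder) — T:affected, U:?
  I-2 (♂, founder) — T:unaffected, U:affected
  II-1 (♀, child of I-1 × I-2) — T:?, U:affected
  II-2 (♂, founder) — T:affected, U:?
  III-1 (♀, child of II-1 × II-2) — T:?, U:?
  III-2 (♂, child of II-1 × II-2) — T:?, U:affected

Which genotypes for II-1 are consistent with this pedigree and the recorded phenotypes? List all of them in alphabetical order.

T/I-1 aff ·: Tt|TT
T/I-2 un ·: tt
T/II-1 ? I-1×I-2: tt|Tt
T/II-2 aff ·: Tt|TT
T/III-1 ? II-1×II-2: tt|Tt|TT
T/III-2 ? II-1×II-2: tt|Tt|TT
⇒ T over [I-1,I-2,II-1,II-2,III-1,III-2]: 31 consistent
U/I-1 ? ·: uu|Uu|UU
U/I-2 aff ·: Uu|UU
U/II-1 aff I-1×I-2: Uu|UU
U/II-2 ? ·: uu|Uu|UU
U/III-1 ? II-1×II-2: uu|Uu|UU
U/III-2 aff II-1×II-2: Uu|UU
⇒ U over [I-1,I-2,II-1,II-2,III-1,III-2]: 84 consistent

II-1 ∈ {Tt UU, Tt Uu, tt UU, tt Uu}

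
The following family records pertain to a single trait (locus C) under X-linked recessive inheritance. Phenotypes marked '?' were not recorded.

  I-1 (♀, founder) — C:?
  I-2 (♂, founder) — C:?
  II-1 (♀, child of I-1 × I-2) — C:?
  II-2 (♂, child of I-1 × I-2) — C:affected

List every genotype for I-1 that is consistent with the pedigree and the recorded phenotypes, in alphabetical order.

I-1 ∈ {X^CX^c, X^cX^c}

C/I-1 ? ·: X^CX^c|X^cX^c
C/I-2 ? ·: X^CY|X^cY
C/II-1 ? I-1×I-2: X^CX^C|X^CX^c|X^cX^c
C/II-2 aff I-1×I-2: X^cY
⇒ C over [I-1,I-2,II-1,II-2]: 6 consistent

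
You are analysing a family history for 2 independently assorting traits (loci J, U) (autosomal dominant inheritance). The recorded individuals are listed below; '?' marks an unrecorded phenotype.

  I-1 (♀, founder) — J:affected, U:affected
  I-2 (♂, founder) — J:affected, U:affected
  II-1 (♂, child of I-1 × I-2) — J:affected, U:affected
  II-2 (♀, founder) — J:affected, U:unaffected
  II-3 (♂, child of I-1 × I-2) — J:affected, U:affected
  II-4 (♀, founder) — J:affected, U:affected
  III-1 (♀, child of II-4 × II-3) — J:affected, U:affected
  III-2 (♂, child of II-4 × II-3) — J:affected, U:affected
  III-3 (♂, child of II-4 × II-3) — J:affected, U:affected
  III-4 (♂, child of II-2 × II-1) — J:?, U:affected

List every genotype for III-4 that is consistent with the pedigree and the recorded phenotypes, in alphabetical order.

III-4 ∈ {JJ Uu, Jj Uu, jj Uu}

J/I-1 aff ·: Jj|JJ
J/I-2 aff ·: Jj|JJ
J/II-1 aff I-1×I-2: Jj|JJ
J/II-2 aff ·: Jj|JJ
J/II-3 aff I-1×I-2: Jj|JJ
J/II-4 aff ·: Jj|JJ
J/III-1 aff II-4×II-3: Jj|JJ
J/III-2 aff II-4×II-3: Jj|JJ
J/III-3 aff II-4×II-3: Jj|JJ
J/III-4 ? II-2×II-1: jj|Jj|JJ
⇒ J over [I-1,I-2,II-1,II-2,II-3,II-4,III-1,III-2,III-3,III-4]: 627 consistent
U/I-1 aff ·: Uu|UU
U/I-2 aff ·: Uu|UU
U/II-1 aff I-1×I-2: Uu|UU
U/II-2 un ·: uu
U/II-3 aff I-1×I-2: Uu|UU
U/II-4 aff ·: Uu|UU
U/III-1 aff II-4×II-3: Uu|UU
U/III-2 aff II-4×II-3: Uu|UU
U/III-3 aff II-4×II-3: Uu|UU
U/III-4 aff II-2×II-1: Uu
⇒ U over [I-1,I-2,II-1,II-2,II-3,II-4,III-1,III-2,III-3,III-4]: 159 consistent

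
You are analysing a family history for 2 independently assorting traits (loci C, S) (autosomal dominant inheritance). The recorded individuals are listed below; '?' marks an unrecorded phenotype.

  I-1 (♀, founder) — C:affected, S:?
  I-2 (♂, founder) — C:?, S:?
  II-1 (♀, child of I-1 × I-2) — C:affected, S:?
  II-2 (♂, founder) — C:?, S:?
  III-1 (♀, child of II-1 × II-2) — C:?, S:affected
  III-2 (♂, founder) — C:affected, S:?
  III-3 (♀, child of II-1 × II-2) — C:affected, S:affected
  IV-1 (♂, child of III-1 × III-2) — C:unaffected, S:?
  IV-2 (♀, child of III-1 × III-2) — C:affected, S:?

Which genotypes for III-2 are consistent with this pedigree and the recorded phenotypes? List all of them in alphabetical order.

C/I-1 aff ·: Cc|CC
C/I-2 ? ·: cc|Cc|CC
C/II-1 aff I-1×I-2: Cc|CC
C/II-2 ? ·: cc|Cc|CC
C/III-1 ? II-1×II-2: cc|Cc
C/III-2 aff ·: Cc
C/III-3 aff II-1×II-2: Cc|CC
C/IV-1 un III-1×III-2: cc
C/IV-2 aff III-1×III-2: Cc|CC
⇒ C over [I-1,I-2,II-1,II-2,III-1,III-2,III-3,IV-1,IV-2]: 89 consistent
S/I-1 ? ·: ss|Ss|SS
S/I-2 ? ·: ss|Ss|SS
S/II-1 ? I-1×I-2: ss|Ss|SS
S/II-2 ? ·: ss|Ss|SS
S/III-1 aff II-1×II-2: Ss|SS
S/III-2 ? ·: ss|Ss|SS
S/III-3 aff II-1×II-2: Ss|SS
S/IV-1 ? III-1×III-2: ss|Ss|SS
S/IV-2 ? III-1×III-2: ss|Ss|SS
⇒ S over [I-1,I-2,II-1,II-2,III-1,III-2,III-3,IV-1,IV-2]: 1175 consistent

III-2 ∈ {Cc SS, Cc Ss, Cc ss}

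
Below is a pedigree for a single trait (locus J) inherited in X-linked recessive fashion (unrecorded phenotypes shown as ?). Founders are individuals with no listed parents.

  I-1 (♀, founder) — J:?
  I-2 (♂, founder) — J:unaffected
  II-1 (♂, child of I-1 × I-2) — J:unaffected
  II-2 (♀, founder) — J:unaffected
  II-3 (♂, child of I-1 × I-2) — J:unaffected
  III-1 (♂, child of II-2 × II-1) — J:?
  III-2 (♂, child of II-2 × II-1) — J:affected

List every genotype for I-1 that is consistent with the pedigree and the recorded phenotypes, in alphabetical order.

J/I-1 ? ·: X^JX^J|X^JX^j
J/I-2 un ·: X^JY
J/II-1 un I-1×I-2: X^JY
J/II-2 un ·: X^JX^j
J/II-3 un I-1×I-2: X^JY
J/III-1 ? II-2×II-1: X^JY|X^jY
J/III-2 aff II-2×II-1: X^jY
⇒ J over [I-1,I-2,II-1,II-2,II-3,III-1,III-2]: 4 consistent

I-1 ∈ {X^JX^J, X^JX^j}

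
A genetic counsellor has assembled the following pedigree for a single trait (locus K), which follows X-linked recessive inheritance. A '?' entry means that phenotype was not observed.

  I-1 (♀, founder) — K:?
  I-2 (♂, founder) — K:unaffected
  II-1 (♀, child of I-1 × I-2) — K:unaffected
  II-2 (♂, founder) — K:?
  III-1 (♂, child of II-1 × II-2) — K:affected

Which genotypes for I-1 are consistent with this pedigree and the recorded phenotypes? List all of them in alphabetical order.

K/I-1 ? ·: X^KX^k|X^kX^k
K/I-2 un ·: X^KY
K/II-1 un I-1×I-2: X^KX^k
K/II-2 ? ·: X^KY|X^kY
K/III-1 aff II-1×II-2: X^kY
⇒ K over [I-1,I-2,II-1,II-2,III-1]: 4 consistent

I-1 ∈ {X^KX^k, X^kX^k}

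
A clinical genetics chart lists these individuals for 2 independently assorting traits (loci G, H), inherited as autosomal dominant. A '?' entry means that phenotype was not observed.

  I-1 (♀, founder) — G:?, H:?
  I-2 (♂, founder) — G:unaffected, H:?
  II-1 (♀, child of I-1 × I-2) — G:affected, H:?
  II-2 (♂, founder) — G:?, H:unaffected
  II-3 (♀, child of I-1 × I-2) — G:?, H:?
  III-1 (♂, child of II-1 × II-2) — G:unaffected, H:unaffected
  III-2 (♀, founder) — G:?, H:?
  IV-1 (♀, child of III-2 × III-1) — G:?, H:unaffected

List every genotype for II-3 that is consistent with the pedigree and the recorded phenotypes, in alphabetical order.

G/I-1 ? ·: Gg|GG
G/I-2 un ·: gg
G/II-1 aff I-1×I-2: Gg
G/II-2 ? ·: gg|Gg
G/II-3 ? I-1×I-2: gg|Gg
G/III-1 un II-1×II-2: gg
G/III-2 ? ·: gg|Gg|GG
G/IV-1 ? III-2×III-1: gg|Gg
⇒ G over [I-1,I-2,II-1,II-2,II-3,III-1,III-2,IV-1]: 24 consistent
H/I-1 ? ·: hh|Hh|HH
H/I-2 ? ·: hh|Hh|HH
H/II-1 ? I-1×I-2: hh|Hh
H/II-2 un ·: hh
H/II-3 ? I-1×I-2: hh|Hh|HH
H/III-1 un II-1×II-2: hh
H/III-2 ? ·: hh|Hh
H/IV-1 un III-2×III-1: hh
⇒ H over [I-1,I-2,II-1,II-2,II-3,III-1,III-2,IV-1]: 42 consistent

II-3 ∈ {Gg HH, Gg Hh, Gg hh, gg HH, gg Hh, gg hh}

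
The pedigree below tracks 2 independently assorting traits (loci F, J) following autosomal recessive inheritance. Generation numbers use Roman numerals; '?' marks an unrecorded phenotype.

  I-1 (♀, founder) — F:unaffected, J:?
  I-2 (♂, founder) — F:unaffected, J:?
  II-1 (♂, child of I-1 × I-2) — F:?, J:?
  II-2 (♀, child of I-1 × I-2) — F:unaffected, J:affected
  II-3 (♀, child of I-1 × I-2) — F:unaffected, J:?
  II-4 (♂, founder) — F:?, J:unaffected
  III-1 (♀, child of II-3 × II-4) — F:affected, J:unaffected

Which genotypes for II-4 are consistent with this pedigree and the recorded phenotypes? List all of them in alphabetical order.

II-4 ∈ {Ff JJ, Ff Jj, ff JJ, ff Jj}

F/I-1 un ·: FF|Ff
F/I-2 un ·: FF|Ff
F/II-1 ? I-1×I-2: FF|Ff|ff
F/II-2 un I-1×I-2: FF|Ff
F/II-3 un I-1×I-2: Ff
F/II-4 ? ·: Ff|ff
F/III-1 aff II-3×II-4: ff
⇒ F over [I-1,I-2,II-1,II-2,II-3,II-4,III-1]: 28 consistent
J/I-1 ? ·: Jj|jj
J/I-2 ? ·: Jj|jj
J/II-1 ? I-1×I-2: JJ|Jj|jj
J/II-2 aff I-1×I-2: jj
J/II-3 ? I-1×I-2: JJ|Jj|jj
J/II-4 un ·: JJ|Jj
J/III-1 un II-3×II-4: JJ|Jj
⇒ J over [I-1,I-2,II-1,II-2,II-3,II-4,III-1]: 53 consistent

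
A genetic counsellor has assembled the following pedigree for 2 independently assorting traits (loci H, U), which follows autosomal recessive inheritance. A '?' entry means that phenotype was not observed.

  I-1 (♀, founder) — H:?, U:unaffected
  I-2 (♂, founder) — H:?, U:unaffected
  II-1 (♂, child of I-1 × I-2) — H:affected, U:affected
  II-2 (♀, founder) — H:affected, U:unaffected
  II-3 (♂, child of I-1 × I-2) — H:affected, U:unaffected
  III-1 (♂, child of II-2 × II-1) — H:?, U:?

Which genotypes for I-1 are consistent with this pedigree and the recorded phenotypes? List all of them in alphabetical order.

H/I-1 ? ·: Hh|hh
H/I-2 ? ·: Hh|hh
H/II-1 aff I-1×I-2: hh
H/II-2 aff ·: hh
H/II-3 aff I-1×I-2: hh
H/III-1 ? II-2×II-1: hh
⇒ H over [I-1,I-2,II-1,II-2,II-3,III-1]: 4 consistent
U/I-1 un ·: Uu
U/I-2 un ·: Uu
U/II-1 aff I-1×I-2: uu
U/II-2 un ·: UU|Uu
U/II-3 un I-1×I-2: UU|Uu
U/III-1 ? II-2×II-1: Uu|uu
⇒ U over [I-1,I-2,II-1,II-2,II-3,III-1]: 6 consistent

I-1 ∈ {Hh Uu, hh Uu}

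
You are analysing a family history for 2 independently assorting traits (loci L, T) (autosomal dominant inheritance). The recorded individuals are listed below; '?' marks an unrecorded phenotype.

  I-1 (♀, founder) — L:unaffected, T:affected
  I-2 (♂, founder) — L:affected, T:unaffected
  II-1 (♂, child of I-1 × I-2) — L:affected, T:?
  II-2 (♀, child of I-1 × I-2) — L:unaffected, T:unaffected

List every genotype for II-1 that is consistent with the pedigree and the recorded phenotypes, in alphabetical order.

L/I-1 un ·: ll
L/I-2 aff ·: Ll
L/II-1 aff I-1×I-2: Ll
L/II-2 un I-1×I-2: ll
⇒ L over [I-1,I-2,II-1,II-2]: 1 consistent
T/I-1 aff ·: Tt
T/I-2 un ·: tt
T/II-1 ? I-1×I-2: tt|Tt
T/II-2 un I-1×I-2: tt
⇒ T over [I-1,I-2,II-1,II-2]: 2 consistent

II-1 ∈ {Ll Tt, Ll tt}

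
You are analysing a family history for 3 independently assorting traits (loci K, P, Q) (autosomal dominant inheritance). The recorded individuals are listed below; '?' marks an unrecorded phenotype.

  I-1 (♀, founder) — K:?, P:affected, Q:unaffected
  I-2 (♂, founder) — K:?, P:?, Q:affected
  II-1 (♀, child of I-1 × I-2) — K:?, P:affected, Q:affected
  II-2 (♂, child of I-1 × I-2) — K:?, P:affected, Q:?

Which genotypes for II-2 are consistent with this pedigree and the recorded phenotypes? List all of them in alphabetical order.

II-2 ∈ {KK PP Qq, KK PP qq, KK Pp Qq, KK Pp qq, Kk PP Qq, Kk PP qq, Kk Pp Qq, Kk Pp qq, kk PP Qq, kk PP qq, kk Pp Qq, kk Pp qq}

K/I-1 ? ·: kk|Kk|KK
K/I-2 ? ·: kk|Kk|KK
K/II-1 ? I-1×I-2: kk|Kk|KK
K/II-2 ? I-1×I-2: kk|Kk|KK
⇒ K over [I-1,I-2,II-1,II-2]: 29 consistent
P/I-1 aff ·: Pp|PP
P/I-2 ? ·: pp|Pp|PP
P/II-1 aff I-1×I-2: Pp|PP
P/II-2 aff I-1×I-2: Pp|PP
⇒ P over [I-1,I-2,II-1,II-2]: 15 consistent
Q/I-1 un ·: qq
Q/I-2 aff ·: Qq|QQ
Q/II-1 aff I-1×I-2: Qq
Q/II-2 ? I-1×I-2: qq|Qq
⇒ Q over [I-1,I-2,II-1,II-2]: 3 consistent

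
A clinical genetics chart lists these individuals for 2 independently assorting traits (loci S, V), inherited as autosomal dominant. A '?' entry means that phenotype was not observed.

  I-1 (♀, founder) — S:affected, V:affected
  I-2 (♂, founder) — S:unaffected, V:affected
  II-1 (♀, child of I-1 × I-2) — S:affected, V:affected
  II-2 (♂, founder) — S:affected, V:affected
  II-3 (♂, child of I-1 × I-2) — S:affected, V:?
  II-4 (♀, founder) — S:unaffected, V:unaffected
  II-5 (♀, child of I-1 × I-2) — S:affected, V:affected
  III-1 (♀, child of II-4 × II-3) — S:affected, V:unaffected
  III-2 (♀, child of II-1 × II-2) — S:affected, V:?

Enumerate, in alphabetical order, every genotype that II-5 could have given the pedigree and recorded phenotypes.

S/I-1 aff ·: Ss|SS
S/I-2 un ·: ss
S/II-1 aff I-1×I-2: Ss
S/II-2 aff ·: Ss|SS
S/II-3 aff I-1×I-2: Ss
S/II-4 un ·: ss
S/II-5 aff I-1×I-2: Ss
S/III-1 aff II-4×II-3: Ss
S/III-2 aff II-1×II-2: Ss|SS
⇒ S over [I-1,I-2,II-1,II-2,II-3,II-4,II-5,III-1,III-2]: 8 consistent
V/I-1 aff ·: Vv|VV
V/I-2 aff ·: Vv|VV
V/II-1 aff I-1×I-2: Vv|VV
V/II-2 aff ·: Vv|VV
V/II-3 ? I-1×I-2: vv|Vv
V/II-4 un ·: vv
V/II-5 aff I-1×I-2: Vv|VV
V/III-1 un II-4×II-3: vv
V/III-2 ? II-1×II-2: vv|Vv|VV
⇒ V over [I-1,I-2,II-1,II-2,II-3,II-4,II-5,III-1,III-2]: 64 consistent

II-5 ∈ {Ss VV, Ss Vv}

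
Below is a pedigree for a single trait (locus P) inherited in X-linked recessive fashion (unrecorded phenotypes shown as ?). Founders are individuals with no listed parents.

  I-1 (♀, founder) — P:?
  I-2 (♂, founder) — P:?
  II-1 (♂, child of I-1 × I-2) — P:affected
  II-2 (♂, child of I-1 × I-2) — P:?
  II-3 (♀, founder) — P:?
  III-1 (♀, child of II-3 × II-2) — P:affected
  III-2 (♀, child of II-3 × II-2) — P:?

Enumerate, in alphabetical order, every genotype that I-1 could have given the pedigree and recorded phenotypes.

I-1 ∈ {X^PX^p, X^pX^p}

P/I-1 ? ·: X^PX^p|X^pX^p
P/I-2 ? ·: X^PY|X^pY
P/II-1 aff I-1×I-2: X^pY
P/II-2 ? I-1×I-2: X^pY
P/II-3 ? ·: X^PX^p|X^pX^p
P/III-1 aff II-3×II-2: X^pX^p
P/III-2 ? II-3×II-2: X^PX^p|X^pX^p
⇒ P over [I-1,I-2,II-1,II-2,II-3,III-1,III-2]: 12 consistent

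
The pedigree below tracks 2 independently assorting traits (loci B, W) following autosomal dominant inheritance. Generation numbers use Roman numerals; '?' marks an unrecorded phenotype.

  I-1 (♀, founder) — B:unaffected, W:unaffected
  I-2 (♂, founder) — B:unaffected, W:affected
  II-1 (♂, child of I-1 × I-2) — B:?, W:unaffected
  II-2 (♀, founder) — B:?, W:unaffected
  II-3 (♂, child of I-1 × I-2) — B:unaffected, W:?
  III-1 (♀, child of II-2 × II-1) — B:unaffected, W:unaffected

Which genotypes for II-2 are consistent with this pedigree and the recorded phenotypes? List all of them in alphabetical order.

B/I-1 un ·: bb
B/I-2 un ·: bb
B/II-1 ? I-1×I-2: bb
B/II-2 ? ·: bb|Bb
B/II-3 un I-1×I-2: bb
B/III-1 un II-2×II-1: bb
⇒ B over [I-1,I-2,II-1,II-2,II-3,III-1]: 2 consistent
W/I-1 un ·: ww
W/I-2 aff ·: Ww
W/II-1 un I-1×I-2: ww
W/II-2 un ·: ww
W/II-3 ? I-1×I-2: ww|Ww
W/III-1 un II-2×II-1: ww
⇒ W over [I-1,I-2,II-1,II-2,II-3,III-1]: 2 consistent

II-2 ∈ {Bb ww, bb ww}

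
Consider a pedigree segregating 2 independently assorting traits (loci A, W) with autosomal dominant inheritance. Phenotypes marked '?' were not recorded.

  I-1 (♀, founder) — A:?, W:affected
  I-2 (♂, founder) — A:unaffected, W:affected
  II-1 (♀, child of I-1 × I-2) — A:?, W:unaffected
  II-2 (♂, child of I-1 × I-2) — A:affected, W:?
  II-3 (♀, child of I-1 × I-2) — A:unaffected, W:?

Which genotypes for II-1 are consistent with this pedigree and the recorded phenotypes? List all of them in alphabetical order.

A/I-1 ? ·: Aa
A/I-2 un ·: aa
A/II-1 ? I-1×I-2: aa|Aa
A/II-2 aff I-1×I-2: Aa
A/II-3 un I-1×I-2: aa
⇒ A over [I-1,I-2,II-1,II-2,II-3]: 2 consistent
W/I-1 aff ·: Ww
W/I-2 aff ·: Ww
W/II-1 un I-1×I-2: ww
W/II-2 ? I-1×I-2: ww|Ww|WW
W/II-3 ? I-1×I-2: ww|Ww|WW
⇒ W over [I-1,I-2,II-1,II-2,II-3]: 9 consistent

II-1 ∈ {Aa ww, aa ww}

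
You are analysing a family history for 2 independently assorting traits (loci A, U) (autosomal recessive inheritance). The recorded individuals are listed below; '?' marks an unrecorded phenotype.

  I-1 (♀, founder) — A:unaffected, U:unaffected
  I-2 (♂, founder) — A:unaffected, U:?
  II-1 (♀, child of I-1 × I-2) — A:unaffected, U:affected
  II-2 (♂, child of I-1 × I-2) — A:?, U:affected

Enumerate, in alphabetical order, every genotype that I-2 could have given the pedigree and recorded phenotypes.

I-2 ∈ {AA Uu, AA uu, Aa Uu, Aa uu}

A/I-1 un ·: AA|Aa
A/I-2 un ·: AA|Aa
A/II-1 un I-1×I-2: AA|Aa
A/II-2 ? I-1×I-2: AA|Aa|aa
⇒ A over [I-1,I-2,II-1,II-2]: 15 consistent
U/I-1 un ·: Uu
U/I-2 ? ·: Uu|uu
U/II-1 aff I-1×I-2: uu
U/II-2 aff I-1×I-2: uu
⇒ U over [I-1,I-2,II-1,II-2]: 2 consistent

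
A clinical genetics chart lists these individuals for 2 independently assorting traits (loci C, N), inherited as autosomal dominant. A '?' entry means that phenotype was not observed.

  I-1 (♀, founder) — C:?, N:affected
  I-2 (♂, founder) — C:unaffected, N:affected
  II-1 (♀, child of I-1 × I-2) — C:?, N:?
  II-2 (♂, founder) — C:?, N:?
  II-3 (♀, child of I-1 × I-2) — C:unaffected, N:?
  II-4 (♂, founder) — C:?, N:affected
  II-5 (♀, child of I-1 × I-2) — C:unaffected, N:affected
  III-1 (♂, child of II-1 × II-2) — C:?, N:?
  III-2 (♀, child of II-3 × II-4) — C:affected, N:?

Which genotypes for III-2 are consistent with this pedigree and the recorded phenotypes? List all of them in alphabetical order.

C/I-1 ? ·: cc|Cc
C/I-2 un ·: cc
C/II-1 ? I-1×I-2: cc|Cc
C/II-2 ? ·: cc|Cc|CC
C/II-3 un I-1×I-2: cc
C/II-4 ? ·: Cc|CC
C/II-5 un I-1×I-2: cc
C/III-1 ? II-1×II-2: cc|Cc|CC
C/III-2 aff II-3×II-4: Cc
⇒ C over [I-1,I-2,II-1,II-2,II-3,II-4,II-5,III-1,III-2]: 30 consistent
N/I-1 aff ·: Nn|NN
N/I-2 aff ·: Nn|NN
N/II-1 ? I-1×I-2: nn|Nn|NN
N/II-2 ? ·: nn|Nn|NN
N/II-3 ? I-1×I-2: nn|Nn|NN
N/II-4 aff ·: Nn|NN
N/II-5 aff I-1×I-2: Nn|NN
N/III-1 ? II-1×II-2: nn|Nn|NN
N/III-2 ? II-3×II-4: nn|Nn|NN
⇒ N over [I-1,I-2,II-1,II-2,II-3,II-4,II-5,III-1,III-2]: 694 consistent

III-2 ∈ {Cc NN, Cc Nn, Cc nn}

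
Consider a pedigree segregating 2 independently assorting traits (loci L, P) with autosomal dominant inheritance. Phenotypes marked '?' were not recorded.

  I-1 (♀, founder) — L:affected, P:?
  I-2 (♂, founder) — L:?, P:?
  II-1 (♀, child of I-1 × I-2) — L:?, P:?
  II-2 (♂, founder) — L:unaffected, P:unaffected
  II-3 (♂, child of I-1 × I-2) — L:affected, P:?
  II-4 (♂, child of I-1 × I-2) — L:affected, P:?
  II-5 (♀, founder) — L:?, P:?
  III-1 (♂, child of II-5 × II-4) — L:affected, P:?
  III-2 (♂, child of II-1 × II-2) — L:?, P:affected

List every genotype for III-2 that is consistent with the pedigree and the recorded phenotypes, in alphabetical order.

III-2 ∈ {Ll Pp, ll Pp}

L/I-1 aff ·: Ll|LL
L/I-2 ? ·: ll|Ll|LL
L/II-1 ? I-1×I-2: ll|Ll|LL
L/II-2 un ·: ll
L/II-3 aff I-1×I-2: Ll|LL
L/II-4 aff I-1×I-2: Ll|LL
L/II-5 ? ·: ll|Ll|LL
L/III-1 aff II-5×II-4: Ll|LL
L/III-2 ? II-1×II-2: ll|Ll
⇒ L over [I-1,I-2,II-1,II-2,II-3,II-4,II-5,III-1,III-2]: 209 consistent
P/I-1 ? ·: pp|Pp|PP
P/I-2 ? ·: pp|Pp|PP
P/II-1 ? I-1×I-2: Pp|PP
P/II-2 un ·: pp
P/II-3 ? I-1×I-2: pp|Pp|PP
P/II-4 ? I-1×I-2: pp|Pp|PP
P/II-5 ? ·: pp|Pp|PP
P/III-1 ? II-5×II-4: pp|Pp|PP
P/III-2 aff II-1×II-2: Pp
⇒ P over [I-1,I-2,II-1,II-2,II-3,II-4,II-5,III-1,III-2]: 240 consistent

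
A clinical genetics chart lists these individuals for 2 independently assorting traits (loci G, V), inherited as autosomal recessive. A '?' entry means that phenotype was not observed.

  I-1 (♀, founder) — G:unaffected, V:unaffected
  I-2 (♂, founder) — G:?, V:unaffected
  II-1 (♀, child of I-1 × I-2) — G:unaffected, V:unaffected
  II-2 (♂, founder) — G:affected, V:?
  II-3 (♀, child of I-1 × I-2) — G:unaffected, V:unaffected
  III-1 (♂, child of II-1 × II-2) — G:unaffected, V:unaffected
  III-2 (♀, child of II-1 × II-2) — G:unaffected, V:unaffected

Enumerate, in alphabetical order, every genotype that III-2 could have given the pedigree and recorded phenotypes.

III-2 ∈ {Gg VV, Gg Vv}

G/I-1 un ·: GG|Gg
G/I-2 ? ·: GG|Gg|gg
G/II-1 un I-1×I-2: GG|Gg
G/II-2 aff ·: gg
G/II-3 un I-1×I-2: GG|Gg
G/III-1 un II-1×II-2: Gg
G/III-2 un II-1×II-2: Gg
⇒ G over [I-1,I-2,II-1,II-2,II-3,III-1,III-2]: 15 consistent
V/I-1 un ·: VV|Vv
V/I-2 un ·: VV|Vv
V/II-1 un I-1×I-2: VV|Vv
V/II-2 ? ·: VV|Vv|vv
V/II-3 un I-1×I-2: VV|Vv
V/III-1 un II-1×II-2: VV|Vv
V/III-2 un II-1×II-2: VV|Vv
⇒ V over [I-1,I-2,II-1,II-2,II-3,III-1,III-2]: 96 consistent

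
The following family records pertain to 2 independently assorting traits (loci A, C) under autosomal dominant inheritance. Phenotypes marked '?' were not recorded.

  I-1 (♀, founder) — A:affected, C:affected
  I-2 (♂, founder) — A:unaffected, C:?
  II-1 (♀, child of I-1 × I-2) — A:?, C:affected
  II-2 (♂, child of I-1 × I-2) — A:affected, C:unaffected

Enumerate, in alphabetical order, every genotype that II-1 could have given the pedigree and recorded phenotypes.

A/I-1 aff ·: Aa|AA
A/I-2 un ·: aa
A/II-1 ? I-1×I-2: aa|Aa
A/II-2 aff I-1×I-2: Aa
⇒ A over [I-1,I-2,II-1,II-2]: 3 consistent
C/I-1 aff ·: Cc
C/I-2 ? ·: cc|Cc
C/II-1 aff I-1×I-2: Cc|CC
C/II-2 un I-1×I-2: cc
⇒ C over [I-1,I-2,II-1,II-2]: 3 consistent

II-1 ∈ {Aa CC, Aa Cc, aa CC, aa Cc}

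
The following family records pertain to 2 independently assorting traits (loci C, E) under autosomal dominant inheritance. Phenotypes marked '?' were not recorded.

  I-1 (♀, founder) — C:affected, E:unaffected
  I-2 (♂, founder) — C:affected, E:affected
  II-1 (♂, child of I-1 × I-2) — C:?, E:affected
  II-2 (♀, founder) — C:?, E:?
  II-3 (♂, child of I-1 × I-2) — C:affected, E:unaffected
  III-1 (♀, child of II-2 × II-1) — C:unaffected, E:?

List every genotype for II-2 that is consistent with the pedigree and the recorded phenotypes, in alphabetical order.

II-2 ∈ {Cc EE, Cc Ee, Cc ee, cc EE, cc Ee, cc ee}

C/I-1 aff ·: Cc|CC
C/I-2 aff ·: Cc|CC
C/II-1 ? I-1×I-2: cc|Cc
C/II-2 ? ·: cc|Cc
C/II-3 aff I-1×I-2: Cc|CC
C/III-1 un II-2×II-1: cc
⇒ C over [I-1,I-2,II-1,II-2,II-3,III-1]: 16 consistent
E/I-1 un ·: ee
E/I-2 aff ·: Ee
E/II-1 aff I-1×I-2: Ee
E/II-2 ? ·: ee|Ee|EE
E/II-3 un I-1×I-2: ee
E/III-1 ? II-2×II-1: ee|Ee|EE
⇒ E over [I-1,I-2,II-1,II-2,II-3,III-1]: 7 consistent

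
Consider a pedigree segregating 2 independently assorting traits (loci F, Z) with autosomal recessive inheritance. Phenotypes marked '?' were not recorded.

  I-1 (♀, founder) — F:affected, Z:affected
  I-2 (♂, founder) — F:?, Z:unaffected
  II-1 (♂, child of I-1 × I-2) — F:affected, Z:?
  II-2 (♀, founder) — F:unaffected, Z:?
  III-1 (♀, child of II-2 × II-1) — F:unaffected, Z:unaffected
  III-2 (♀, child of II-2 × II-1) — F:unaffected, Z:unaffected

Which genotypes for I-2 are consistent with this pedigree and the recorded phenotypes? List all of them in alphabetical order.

F/I-1 aff ·: ff
F/I-2 ? ·: Ff|ff
F/II-1 aff I-1×I-2: ff
F/II-2 un ·: FF|Ff
F/III-1 un II-2×II-1: Ff
F/III-2 un II-2×II-1: Ff
⇒ F over [I-1,I-2,II-1,II-2,III-1,III-2]: 4 consistent
Z/I-1 aff ·: zz
Z/I-2 un ·: ZZ|Zz
Z/II-1 ? I-1×I-2: Zz|zz
Z/II-2 ? ·: ZZ|Zz|zz
Z/III-1 un II-2×II-1: ZZ|Zz
Z/III-2 un II-2×II-1: ZZ|Zz
⇒ Z over [I-1,I-2,II-1,II-2,III-1,III-2]: 20 consistent

I-2 ∈ {Ff ZZ, Ff Zz, ff ZZ, ff Zz}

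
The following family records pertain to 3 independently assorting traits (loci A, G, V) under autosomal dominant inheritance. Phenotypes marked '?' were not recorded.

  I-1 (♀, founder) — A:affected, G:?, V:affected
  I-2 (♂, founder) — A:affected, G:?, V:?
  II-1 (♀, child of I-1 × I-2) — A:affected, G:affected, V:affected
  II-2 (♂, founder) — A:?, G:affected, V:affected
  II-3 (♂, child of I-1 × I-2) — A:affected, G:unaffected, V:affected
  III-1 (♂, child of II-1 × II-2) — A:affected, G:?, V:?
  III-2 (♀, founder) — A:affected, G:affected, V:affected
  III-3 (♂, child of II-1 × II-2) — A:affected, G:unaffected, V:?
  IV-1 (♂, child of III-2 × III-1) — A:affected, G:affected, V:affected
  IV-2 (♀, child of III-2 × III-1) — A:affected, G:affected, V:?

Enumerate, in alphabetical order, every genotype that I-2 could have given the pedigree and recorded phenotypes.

A/I-1 aff ·: Aa|AA
A/I-2 aff ·: Aa|AA
A/II-1 aff I-1×I-2: Aa|AA
A/II-2 ? ·: aa|Aa|AA
A/II-3 aff I-1×I-2: Aa|AA
A/III-1 aff II-1×II-2: Aa|AA
A/III-2 aff ·: Aa|AA
A/III-3 aff II-1×II-2: Aa|AA
A/IV-1 aff III-2×III-1: Aa|AA
A/IV-2 aff III-2×III-1: Aa|AA
⇒ A over [I-1,I-2,II-1,II-2,II-3,III-1,III-2,III-3,IV-1,IV-2]: 633 consistent
G/I-1 ? ·: gg|Gg
G/I-2 ? ·: gg|Gg
G/II-1 aff I-1×I-2: Gg
G/II-2 aff ·: Gg
G/II-3 un I-1×I-2: gg
G/III-1 ? II-1×II-2: gg|Gg|GG
G/III-2 aff ·: Gg|GG
G/III-3 un II-1×II-2: gg
G/IV-1 aff III-2×III-1: Gg|GG
G/IV-2 aff III-2×III-1: Gg|GG
⇒ G over [I-1,I-2,II-1,II-2,II-3,III-1,III-2,III-3,IV-1,IV-2]: 45 consistent
V/I-1 aff ·: Vv|VV
V/I-2 ? ·: vv|Vv|VV
V/II-1 aff I-1×I-2: Vv|VV
V/II-2 aff ·: Vv|VV
V/II-3 aff I-1×I-2: Vv|VV
V/III-1 ? II-1×II-2: vv|Vv|VV
V/III-2 aff ·: Vv|VV
V/III-3 ? II-1×II-2: vv|Vv|VV
V/IV-1 aff III-2×III-1: Vv|VV
V/IV-2 ? III-2×III-1: vv|Vv|VV
⇒ V over [I-1,I-2,II-1,II-2,II-3,III-1,III-2,III-3,IV-1,IV-2]: 917 consistent

I-2 ∈ {AA Gg VV, AA Gg Vv, AA Gg vv, AA gg VV, AA gg Vv, AA gg vv, Aa Gg VV, Aa Gg Vv, Aa Gg vv, Aa gg VV, Aa gg Vv, Aa gg vv}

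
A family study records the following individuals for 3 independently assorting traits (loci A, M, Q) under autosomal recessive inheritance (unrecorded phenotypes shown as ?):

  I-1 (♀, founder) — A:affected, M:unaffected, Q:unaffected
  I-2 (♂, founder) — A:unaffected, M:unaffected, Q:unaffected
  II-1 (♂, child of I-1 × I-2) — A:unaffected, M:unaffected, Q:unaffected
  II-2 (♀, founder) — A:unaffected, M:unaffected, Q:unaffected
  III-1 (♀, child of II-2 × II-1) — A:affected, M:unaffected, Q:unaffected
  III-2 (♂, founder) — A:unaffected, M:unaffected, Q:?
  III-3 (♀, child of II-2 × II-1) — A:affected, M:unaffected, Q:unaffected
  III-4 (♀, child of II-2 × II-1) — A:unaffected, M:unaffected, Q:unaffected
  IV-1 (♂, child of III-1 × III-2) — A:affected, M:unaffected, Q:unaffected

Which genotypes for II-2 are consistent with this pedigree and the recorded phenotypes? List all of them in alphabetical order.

II-2 ∈ {Aa MM QQ, Aa MM Qq, Aa Mm QQ, Aa Mm Qq}

A/I-1 aff ·: aa
A/I-2 un ·: AA|Aa
A/II-1 un I-1×I-2: Aa
A/II-2 un ·: Aa
A/III-1 aff II-2×II-1: aa
A/III-2 un ·: Aa
A/III-3 aff II-2×II-1: aa
A/III-4 un II-2×II-1: AA|Aa
A/IV-1 aff III-1×III-2: aa
⇒ A over [I-1,I-2,II-1,II-2,III-1,III-2,III-3,III-4,IV-1]: 4 consistent
M/I-1 un ·: MM|Mm
M/I-2 un ·: MM|Mm
M/II-1 un I-1×I-2: MM|Mm
M/II-2 un ·: MM|Mm
M/III-1 un II-2×II-1: MM|Mm
M/III-2 un ·: MM|Mm
M/III-3 un II-2×II-1: MM|Mm
M/III-4 un II-2×II-1: MM|Mm
M/IV-1 un III-1×III-2: MM|Mm
⇒ M over [I-1,I-2,II-1,II-2,III-1,III-2,III-3,III-4,IV-1]: 292 consistent
Q/I-1 un ·: QQ|Qq
Q/I-2 un ·: QQ|Qq
Q/II-1 un I-1×I-2: QQ|Qq
Q/II-2 un ·: QQ|Qq
Q/III-1 un II-2×II-1: QQ|Qq
Q/III-2 ? ·: QQ|Qq|qq
Q/III-3 un II-2×II-1: QQ|Qq
Q/III-4 un II-2×II-1: QQ|Qq
Q/IV-1 un III-1×III-2: QQ|Qq
⇒ Q over [I-1,I-2,II-1,II-2,III-1,III-2,III-3,III-4,IV-1]: 376 consistent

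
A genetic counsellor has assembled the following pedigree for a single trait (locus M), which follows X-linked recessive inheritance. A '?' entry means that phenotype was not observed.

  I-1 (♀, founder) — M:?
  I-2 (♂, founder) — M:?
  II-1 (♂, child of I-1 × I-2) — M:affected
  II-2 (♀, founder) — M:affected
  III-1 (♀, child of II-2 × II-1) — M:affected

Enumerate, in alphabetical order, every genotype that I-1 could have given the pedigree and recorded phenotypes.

M/I-1 ? ·: X^MX^m|X^mX^m
M/I-2 ? ·: X^MY|X^mY
M/II-1 aff I-1×I-2: X^mY
M/II-2 aff ·: X^mX^m
M/III-1 aff II-2×II-1: X^mX^m
⇒ M over [I-1,I-2,II-1,II-2,III-1]: 4 consistent

I-1 ∈ {X^MX^m, X^mX^m}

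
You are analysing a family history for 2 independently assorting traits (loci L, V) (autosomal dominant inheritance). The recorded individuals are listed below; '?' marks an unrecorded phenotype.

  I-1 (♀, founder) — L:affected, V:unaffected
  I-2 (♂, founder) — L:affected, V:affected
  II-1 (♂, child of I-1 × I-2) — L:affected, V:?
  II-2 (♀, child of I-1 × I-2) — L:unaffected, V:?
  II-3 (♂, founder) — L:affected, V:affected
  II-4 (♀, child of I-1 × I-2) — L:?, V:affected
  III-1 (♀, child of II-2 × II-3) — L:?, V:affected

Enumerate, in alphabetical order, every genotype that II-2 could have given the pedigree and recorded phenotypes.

L/I-1 aff ·: Ll
L/I-2 aff ·: Ll
L/II-1 aff I-1×I-2: Ll|LL
L/II-2 un I-1×I-2: ll
L/II-3 aff ·: Ll|LL
L/II-4 ? I-1×I-2: ll|Ll|LL
L/III-1 ? II-2×II-3: ll|Ll
⇒ L over [I-1,I-2,II-1,II-2,II-3,II-4,III-1]: 18 consistent
V/I-1 un ·: vv
V/I-2 aff ·: Vv|VV
V/II-1 ? I-1×I-2: vv|Vv
V/II-2 ? I-1×I-2: vv|Vv
V/II-3 aff ·: Vv|VV
V/II-4 aff I-1×I-2: Vv
V/III-1 aff II-2×II-3: Vv|VV
⇒ V over [I-1,I-2,II-1,II-2,II-3,II-4,III-1]: 16 consistent

II-2 ∈ {ll Vv, ll vv}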